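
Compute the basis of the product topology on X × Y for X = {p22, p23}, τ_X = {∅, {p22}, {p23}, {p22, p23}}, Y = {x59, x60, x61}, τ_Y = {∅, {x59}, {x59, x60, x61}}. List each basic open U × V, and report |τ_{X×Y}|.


Basis B = {∅ × ∅, {p22} × {x59}, {p23} × {x59}, {p22, p23} × {x59}, {p22} × {x59, x60, x61}, {p23} × {x59, x60, x61}, {p22, p23} × {x59, x60, x61}}; |τ_{X×Y}| = 9.

Enumerate products U × V with U ∈ τ_X, V ∈ τ_Y (deduplicated):
  ∅ × ∅ = {} (∅)
  {p22} × {x59} = {(p22,x59)}
  {p23} × {x59} = {(p23,x59)}
  {p22, p23} × {x59} = {(p22,x59), (p23,x59)}
  {p22} × {x59, x60, x61} = {(p22,x59), (p22,x60), (p22,x61)}
  {p23} × {x59, x60, x61} = {(p23,x59), (p23,x60), (p23,x61)}
  {p22, p23} × {x59, x60, x61} = {(p22,x59), (p22,x60), (p22,x61), (p23,x59), (p23,x60), (p23,x61)}
These 7 distinct sets form the basis B.
Close under arbitrary unions to get τ_{X×Y}; counting gives |τ_{X×Y}| = 9.


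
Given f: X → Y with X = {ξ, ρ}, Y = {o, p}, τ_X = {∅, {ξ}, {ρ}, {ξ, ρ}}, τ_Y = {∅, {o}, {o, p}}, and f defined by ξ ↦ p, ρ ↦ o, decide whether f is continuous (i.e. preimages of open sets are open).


f IS continuous.

Compute f^{-1}(U) for each U ∈ τ_Y:
  U = ∅: f^{-1}(U) = ∅ ∈ τ_X ✓.
  U = {o}: f^{-1}(U) = {ρ} ∈ τ_X ✓.
  U = {o, p}: f^{-1}(U) = {ξ, ρ} ∈ τ_X ✓.
Every preimage lies in τ_X, so f IS continuous.


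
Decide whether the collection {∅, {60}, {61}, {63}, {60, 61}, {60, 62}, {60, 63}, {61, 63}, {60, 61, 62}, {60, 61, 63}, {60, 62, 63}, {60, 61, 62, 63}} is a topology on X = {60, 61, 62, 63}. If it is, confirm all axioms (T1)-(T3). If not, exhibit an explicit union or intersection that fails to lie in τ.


τ IS a topology on X.

Axiom (T1): ∅ ∈ τ? Yes; X ∈ τ? Yes.
Axiom (T2/T3): check pairwise unions and intersections of members of τ.
All pairwise intersections and unions checked — each lies in τ. Therefore τ satisfies (T1), (T2), (T3): it IS a topology on X.


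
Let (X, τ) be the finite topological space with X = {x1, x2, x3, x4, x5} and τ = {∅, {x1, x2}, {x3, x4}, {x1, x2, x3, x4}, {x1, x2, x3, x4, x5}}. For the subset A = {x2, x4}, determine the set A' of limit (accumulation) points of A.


A' = {x1, x3, x5}

For each x ∈ X, list the open sets U ∈ τ with x ∈ U, then check whether U ∩ (A ∖ {x}) ≠ ∅ for every such U.
  x = x1: opens ∋ x are {x1, x2}, {x1, x2, x3, x4}, {x1, x2, x3, x4, x5}; each meets A ∖ {x1}, so x IS a limit point.
  x = x2: open {x1, x2} ∋ x has {x1, x2} ∩ (A ∖ {x2}) = ∅, so x is NOT a limit point.
  x = x3: opens ∋ x are {x3, x4}, {x1, x2, x3, x4}, {x1, x2, x3, x4, x5}; each meets A ∖ {x3}, so x IS a limit point.
  x = x4: open {x3, x4} ∋ x has {x3, x4} ∩ (A ∖ {x4}) = ∅, so x is NOT a limit point.
  x = x5: opens ∋ x are {x1, x2, x3, x4, x5}; each meets A ∖ {x5}, so x IS a limit point.
Collecting: A' = {x1, x3, x5}.


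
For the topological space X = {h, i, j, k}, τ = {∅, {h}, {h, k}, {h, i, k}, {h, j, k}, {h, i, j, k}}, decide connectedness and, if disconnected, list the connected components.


(X, τ) is connected.

Find clopen sets (U ∈ τ with X ∖ U ∈ τ):
  U = ∅, X ∖ U = {h, i, j, k} — both open, so U is clopen.
  U = {h, i, j, k}, X ∖ U = ∅ — both open, so U is clopen.
Only trivial clopens (∅ and X) exist, so (X, τ) is connected.
Compute connected components by grouping points that agree on all clopens:
  component: {h, i, j, k}


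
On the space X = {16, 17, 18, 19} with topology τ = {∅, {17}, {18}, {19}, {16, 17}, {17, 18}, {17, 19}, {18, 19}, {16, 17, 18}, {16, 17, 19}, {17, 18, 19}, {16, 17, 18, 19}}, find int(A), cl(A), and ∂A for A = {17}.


int(A) = {17}, cl(A) = {16, 17}, ∂A = {16}.

Closed sets in (X, τ) are complements of opens:
  closed(X, τ) = {∅, {16}, {18}, {19}, {16, 17}, {16, 18}, {16, 19}, {18, 19}, {16, 17, 18}, {16, 17, 19}, {16, 18, 19}, {16, 17, 18, 19}}.
int(A) = ⋃ {U ∈ τ : U ⊆ A}. Opens contained in A: ∅, {17}.
Taking the union of these: int(A) = {17}.
cl(A) = ⋂ {C closed : A ⊆ C}. Closed sets containing A: {16, 17}, {16, 17, 18}, {16, 17, 19}, {16, 17, 18, 19}.
Intersecting these: cl(A) = {16, 17}.
∂A = cl(A) ∖ int(A) = {16, 17} ∖ {17} = {16}.


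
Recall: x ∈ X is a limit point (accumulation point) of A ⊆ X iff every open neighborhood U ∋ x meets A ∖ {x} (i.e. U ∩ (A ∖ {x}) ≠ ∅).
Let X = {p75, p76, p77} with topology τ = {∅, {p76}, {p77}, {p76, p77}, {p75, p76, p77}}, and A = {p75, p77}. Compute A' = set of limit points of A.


A' = {p75}

For each x ∈ X, list the open sets U ∈ τ with x ∈ U, then check whether U ∩ (A ∖ {x}) ≠ ∅ for every such U.
  x = p75: opens ∋ x are {p75, p76, p77}; each meets A ∖ {p75}, so x IS a limit point.
  x = p76: open {p76} ∋ x has {p76} ∩ (A ∖ {p76}) = ∅, so x is NOT a limit point.
  x = p77: open {p77} ∋ x has {p77} ∩ (A ∖ {p77}) = ∅, so x is NOT a limit point.
Collecting: A' = {p75}.


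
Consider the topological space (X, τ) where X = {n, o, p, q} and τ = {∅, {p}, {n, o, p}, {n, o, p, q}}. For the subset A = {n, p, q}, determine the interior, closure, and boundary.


int(A) = {p}, cl(A) = {n, o, p, q}, ∂A = {n, o, q}.

Closed sets in (X, τ) are complements of opens:
  closed(X, τ) = {∅, {q}, {n, o, q}, {n, o, p, q}}.
int(A) = ⋃ {U ∈ τ : U ⊆ A}. Opens contained in A: ∅, {p}.
Taking the union of these: int(A) = {p}.
cl(A) = ⋂ {C closed : A ⊆ C}. Closed sets containing A: {n, o, p, q}.
Intersecting these: cl(A) = {n, o, p, q}.
∂A = cl(A) ∖ int(A) = {n, o, p, q} ∖ {p} = {n, o, q}.


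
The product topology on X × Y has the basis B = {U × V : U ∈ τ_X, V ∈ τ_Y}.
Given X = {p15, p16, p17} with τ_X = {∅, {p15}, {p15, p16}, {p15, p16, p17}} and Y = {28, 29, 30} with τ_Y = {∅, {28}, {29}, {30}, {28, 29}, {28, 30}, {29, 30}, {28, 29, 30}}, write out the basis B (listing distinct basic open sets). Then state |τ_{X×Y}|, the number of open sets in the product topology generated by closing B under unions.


Basis B = {∅ × ∅, {p15} × {28}, {p15} × {29}, {p15} × {30}, {p15} × {28, 29}, {p15} × {28, 30}, {p15, p16} × {28}, {p15} × {29, 30}, {p15, p16} × {29}, {p15, p16} × {30}, {p15} × {28, 29, 30}, {p15, p16, p17} × {28}, {p15, p16, p17} × {29}, {p15, p16, p17} × {30}, {p15, p16} × {28, 29}, {p15, p16} × {28, 30}, {p15, p16} × {29, 30}, {p15, p16} × {28, 29, 30}, {p15, p16, p17} × {28, 29}, {p15, p16, p17} × {28, 30}, {p15, p16, p17} × {29, 30}, {p15, p16, p17} × {28, 29, 30}}; |τ_{X×Y}| = 64.

Enumerate products U × V with U ∈ τ_X, V ∈ τ_Y (deduplicated):
  ∅ × ∅ = {} (∅)
  {p15} × {28} = {(p15,28)}
  {p15} × {29} = {(p15,29)}
  {p15} × {30} = {(p15,30)}
  {p15} × {28, 29} = {(p15,28), (p15,29)}
  {p15} × {28, 30} = {(p15,28), (p15,30)}
  {p15, p16} × {28} = {(p15,28), (p16,28)}
  {p15} × {29, 30} = {(p15,29), (p15,30)}
  {p15, p16} × {29} = {(p15,29), (p16,29)}
  {p15, p16} × {30} = {(p15,30), (p16,30)}
  {p15} × {28, 29, 30} = {(p15,28), (p15,29), (p15,30)}
  {p15, p16, p17} × {28} = {(p15,28), (p16,28), (p17,28)}
  {p15, p16, p17} × {29} = {(p15,29), (p16,29), (p17,29)}
  {p15, p16, p17} × {30} = {(p15,30), (p16,30), (p17,30)}
  {p15, p16} × {28, 29} = {(p15,28), (p15,29), (p16,28), (p16,29)}
  {p15, p16} × {28, 30} = {(p15,28), (p15,30), (p16,28), (p16,30)}
  {p15, p16} × {29, 30} = {(p15,29), (p15,30), (p16,29), (p16,30)}
  {p15, p16} × {28, 29, 30} = {(p15,28), (p15,29), (p15,30), (p16,28), (p16,29), (p16,30)}
  {p15, p16, p17} × {28, 29} = {(p15,28), (p15,29), (p16,28), (p16,29), (p17,28), (p17,29)}
  {p15, p16, p17} × {28, 30} = {(p15,28), (p15,30), (p16,28), (p16,30), (p17,28), (p17,30)}
  {p15, p16, p17} × {29, 30} = {(p15,29), (p15,30), (p16,29), (p16,30), (p17,29), (p17,30)}
  {p15, p16, p17} × {28, 29, 30} = {(p15,28), (p15,29), (p15,30), (p16,28), (p16,29), (p16,30), (p17,28), (p17,29), (p17,30)}
These 22 distinct sets form the basis B.
Close under arbitrary unions to get τ_{X×Y}; counting gives |τ_{X×Y}| = 64.


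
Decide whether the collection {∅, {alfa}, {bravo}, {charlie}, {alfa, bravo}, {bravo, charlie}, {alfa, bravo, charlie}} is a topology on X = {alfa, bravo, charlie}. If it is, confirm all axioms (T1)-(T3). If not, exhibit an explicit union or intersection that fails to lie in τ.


τ is NOT a topology on X.

Axiom (T1): ∅ ∈ τ? Yes; X ∈ τ? Yes.
Axiom (T2/T3): check pairwise unions and intersections of members of τ.
Counterexample for (T2): {alfa} ∪ {charlie} = {alfa, charlie} ∉ τ. Therefore τ is NOT a topology.


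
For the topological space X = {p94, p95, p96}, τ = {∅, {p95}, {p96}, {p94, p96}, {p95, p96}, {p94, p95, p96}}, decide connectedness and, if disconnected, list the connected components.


(X, τ) is disconnected; components = [{p95}, {p94, p96}].

Find clopen sets (U ∈ τ with X ∖ U ∈ τ):
  U = ∅, X ∖ U = {p94, p95, p96} — both open, so U is clopen.
  U = {p95}, X ∖ U = {p94, p96} — both open, so U is clopen.
  U = {p94, p96}, X ∖ U = {p95} — both open, so U is clopen.
  U = {p94, p95, p96}, X ∖ U = ∅ — both open, so U is clopen.
Nontrivial clopen(s) exist: e.g. {p94, p96}. So (X, τ) is disconnected.
Compute connected components by grouping points that agree on all clopens:
  component: {p95}
  component: {p94, p96}


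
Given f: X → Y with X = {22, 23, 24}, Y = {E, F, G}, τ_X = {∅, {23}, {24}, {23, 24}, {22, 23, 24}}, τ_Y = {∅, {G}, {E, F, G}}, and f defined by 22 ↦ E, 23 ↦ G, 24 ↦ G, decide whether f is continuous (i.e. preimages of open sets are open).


f IS continuous.

Compute f^{-1}(U) for each U ∈ τ_Y:
  U = ∅: f^{-1}(U) = ∅ ∈ τ_X ✓.
  U = {G}: f^{-1}(U) = {23, 24} ∈ τ_X ✓.
  U = {E, F, G}: f^{-1}(U) = {22, 23, 24} ∈ τ_X ✓.
Every preimage lies in τ_X, so f IS continuous.


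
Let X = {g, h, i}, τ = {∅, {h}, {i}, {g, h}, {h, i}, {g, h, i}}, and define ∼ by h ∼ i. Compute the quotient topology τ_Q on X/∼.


X/∼ = {[g], [h=i]}; |τ_Q| = 3.

Equivalence classes: [g], [h=i].
Quotient map π: X → X/∼ sends g ↦ [g], h ↦ [h=i], i ↦ [h=i].
For each subset V ⊆ X/∼, compute π^{-1}(V) ⊆ X and check whether π^{-1}(V) ∈ τ. V is open in τ_Q iff π^{-1}(V) ∈ τ.
  V = {}: π^{-1}(V) = ∅ ∈ τ ✓.
  V = {[g]}: π^{-1}(V) = {g} ∉ τ ✗.
  V = {[h=i]}: π^{-1}(V) = {h, i} ∈ τ ✓.
  V = {[g], [h=i]}: π^{-1}(V) = {g, h, i} ∈ τ ✓.
Open sets in the quotient: τ_Q = {{}, {[h=i]}, {[g], [h=i]}} (3 elements).


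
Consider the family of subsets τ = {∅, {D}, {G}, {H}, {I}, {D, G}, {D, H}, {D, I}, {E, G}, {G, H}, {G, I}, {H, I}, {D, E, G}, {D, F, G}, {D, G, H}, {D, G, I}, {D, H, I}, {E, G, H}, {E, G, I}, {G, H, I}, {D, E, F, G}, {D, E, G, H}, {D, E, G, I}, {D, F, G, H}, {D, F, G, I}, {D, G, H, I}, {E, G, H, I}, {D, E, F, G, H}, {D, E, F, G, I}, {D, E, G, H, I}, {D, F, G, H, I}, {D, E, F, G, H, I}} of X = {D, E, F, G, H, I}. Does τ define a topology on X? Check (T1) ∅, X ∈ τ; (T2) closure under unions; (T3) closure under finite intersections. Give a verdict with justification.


τ IS a topology on X.

Axiom (T1): ∅ ∈ τ? Yes; X ∈ τ? Yes.
Axiom (T2/T3): check pairwise unions and intersections of members of τ.
All pairwise intersections and unions checked — each lies in τ. Therefore τ satisfies (T1), (T2), (T3): it IS a topology on X.


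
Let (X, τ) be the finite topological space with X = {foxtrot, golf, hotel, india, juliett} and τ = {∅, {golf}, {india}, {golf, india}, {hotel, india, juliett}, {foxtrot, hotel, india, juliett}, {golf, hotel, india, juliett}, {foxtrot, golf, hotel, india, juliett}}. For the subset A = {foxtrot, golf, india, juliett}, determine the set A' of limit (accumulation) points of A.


A' = {foxtrot, hotel, juliett}

For each x ∈ X, list the open sets U ∈ τ with x ∈ U, then check whether U ∩ (A ∖ {x}) ≠ ∅ for every such U.
  x = foxtrot: opens ∋ x are {foxtrot, hotel, india, juliett}, {foxtrot, golf, hotel, india, juliett}; each meets A ∖ {foxtrot}, so x IS a limit point.
  x = golf: open {golf} ∋ x has {golf} ∩ (A ∖ {golf}) = ∅, so x is NOT a limit point.
  x = hotel: opens ∋ x are {hotel, india, juliett}, {foxtrot, hotel, india, juliett}, {golf, hotel, india, juliett}, {foxtrot, golf, hotel, india, juliett}; each meets A ∖ {hotel}, so x IS a limit point.
  x = india: open {india} ∋ x has {india} ∩ (A ∖ {india}) = ∅, so x is NOT a limit point.
  x = juliett: opens ∋ x are {hotel, india, juliett}, {foxtrot, hotel, india, juliett}, {golf, hotel, india, juliett}, {foxtrot, golf, hotel, india, juliett}; each meets A ∖ {juliett}, so x IS a limit point.
Collecting: A' = {foxtrot, hotel, juliett}.


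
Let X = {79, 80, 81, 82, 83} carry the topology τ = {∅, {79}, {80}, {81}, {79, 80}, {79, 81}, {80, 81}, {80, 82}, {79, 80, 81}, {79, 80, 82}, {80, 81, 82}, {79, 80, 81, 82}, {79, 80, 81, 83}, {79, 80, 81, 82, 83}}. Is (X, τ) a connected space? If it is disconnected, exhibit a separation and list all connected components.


(X, τ) is connected.

Find clopen sets (U ∈ τ with X ∖ U ∈ τ):
  U = ∅, X ∖ U = {79, 80, 81, 82, 83} — both open, so U is clopen.
  U = {79, 80, 81, 82, 83}, X ∖ U = ∅ — both open, so U is clopen.
Only trivial clopens (∅ and X) exist, so (X, τ) is connected.
Compute connected components by grouping points that agree on all clopens:
  component: {79, 80, 81, 82, 83}


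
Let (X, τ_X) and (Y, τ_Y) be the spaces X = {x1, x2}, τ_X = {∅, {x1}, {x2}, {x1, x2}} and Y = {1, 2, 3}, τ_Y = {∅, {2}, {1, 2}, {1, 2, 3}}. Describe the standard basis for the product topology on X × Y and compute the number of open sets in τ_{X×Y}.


Basis B = {∅ × ∅, {x1} × {2}, {x2} × {2}, {x1} × {1, 2}, {x1, x2} × {2}, {x2} × {1, 2}, {x1} × {1, 2, 3}, {x2} × {1, 2, 3}, {x1, x2} × {1, 2}, {x1, x2} × {1, 2, 3}}; |τ_{X×Y}| = 16.

Enumerate products U × V with U ∈ τ_X, V ∈ τ_Y (deduplicated):
  ∅ × ∅ = {} (∅)
  {x1} × {2} = {(x1,2)}
  {x2} × {2} = {(x2,2)}
  {x1} × {1, 2} = {(x1,1), (x1,2)}
  {x1, x2} × {2} = {(x1,2), (x2,2)}
  {x2} × {1, 2} = {(x2,1), (x2,2)}
  {x1} × {1, 2, 3} = {(x1,1), (x1,2), (x1,3)}
  {x2} × {1, 2, 3} = {(x2,1), (x2,2), (x2,3)}
  {x1, x2} × {1, 2} = {(x1,1), (x1,2), (x2,1), (x2,2)}
  {x1, x2} × {1, 2, 3} = {(x1,1), (x1,2), (x1,3), (x2,1), (x2,2), (x2,3)}
These 10 distinct sets form the basis B.
Close under arbitrary unions to get τ_{X×Y}; counting gives |τ_{X×Y}| = 16.


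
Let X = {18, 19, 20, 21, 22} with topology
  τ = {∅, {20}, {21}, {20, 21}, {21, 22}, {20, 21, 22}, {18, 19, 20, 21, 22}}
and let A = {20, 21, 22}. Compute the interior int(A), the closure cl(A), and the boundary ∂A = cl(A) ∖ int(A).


int(A) = {20, 21, 22}, cl(A) = {18, 19, 20, 21, 22}, ∂A = {18, 19}.

Closed sets in (X, τ) are complements of opens:
  closed(X, τ) = {∅, {18, 19}, {18, 19, 20}, {18, 19, 22}, {18, 19, 20, 22}, {18, 19, 21, 22}, {18, 19, 20, 21, 22}}.
int(A) = ⋃ {U ∈ τ : U ⊆ A}. Opens contained in A: ∅, {20}, {21}, {20, 21}, {21, 22}, {20, 21, 22}.
Taking the union of these: int(A) = {20, 21, 22}.
cl(A) = ⋂ {C closed : A ⊆ C}. Closed sets containing A: {18, 19, 20, 21, 22}.
Intersecting these: cl(A) = {18, 19, 20, 21, 22}.
∂A = cl(A) ∖ int(A) = {18, 19, 20, 21, 22} ∖ {20, 21, 22} = {18, 19}.


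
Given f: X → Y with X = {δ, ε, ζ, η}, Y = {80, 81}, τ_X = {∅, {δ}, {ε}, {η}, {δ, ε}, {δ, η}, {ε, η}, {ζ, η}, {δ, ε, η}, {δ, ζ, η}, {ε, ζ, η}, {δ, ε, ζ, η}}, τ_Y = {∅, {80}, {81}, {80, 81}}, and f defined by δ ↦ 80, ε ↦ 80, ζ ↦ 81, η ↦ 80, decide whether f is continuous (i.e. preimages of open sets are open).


f is NOT continuous.

Compute f^{-1}(U) for each U ∈ τ_Y:
  U = ∅: f^{-1}(U) = ∅ ∈ τ_X ✓.
  U = {80}: f^{-1}(U) = {δ, ε, η} ∈ τ_X ✓.
  U = {81}: f^{-1}(U) = {ζ} ∉ τ_X ✗.
  U = {80, 81}: f^{-1}(U) = {δ, ε, ζ, η} ∈ τ_X ✓.
Found U = {81} with f^{-1}(U) = {ζ} not in τ_X. Therefore f is NOT continuous.


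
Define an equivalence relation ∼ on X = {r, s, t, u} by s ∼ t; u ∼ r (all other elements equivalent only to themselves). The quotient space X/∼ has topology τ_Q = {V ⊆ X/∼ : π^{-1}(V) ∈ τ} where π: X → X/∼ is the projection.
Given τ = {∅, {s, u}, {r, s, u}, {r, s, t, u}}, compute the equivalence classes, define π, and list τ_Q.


X/∼ = {[r=u], [s=t]}; |τ_Q| = 2.

Equivalence classes: [r=u], [s=t].
Quotient map π: X → X/∼ sends r ↦ [r=u], s ↦ [s=t], t ↦ [s=t], u ↦ [r=u].
For each subset V ⊆ X/∼, compute π^{-1}(V) ⊆ X and check whether π^{-1}(V) ∈ τ. V is open in τ_Q iff π^{-1}(V) ∈ τ.
  V = {}: π^{-1}(V) = ∅ ∈ τ ✓.
  V = {[r=u]}: π^{-1}(V) = {r, u} ∉ τ ✗.
  V = {[s=t]}: π^{-1}(V) = {s, t} ∉ τ ✗.
  V = {[r=u], [s=t]}: π^{-1}(V) = {r, s, t, u} ∈ τ ✓.
Open sets in the quotient: τ_Q = {{}, {[r=u], [s=t]}} (2 elements).


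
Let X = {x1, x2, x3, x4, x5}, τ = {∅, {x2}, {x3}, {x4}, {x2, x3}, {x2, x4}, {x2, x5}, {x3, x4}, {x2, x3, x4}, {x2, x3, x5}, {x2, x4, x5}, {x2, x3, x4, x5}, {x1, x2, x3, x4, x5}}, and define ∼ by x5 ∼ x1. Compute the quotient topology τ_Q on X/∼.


X/∼ = {[x1=x5], [x2], [x3], [x4]}; |τ_Q| = 9.

Equivalence classes: [x1=x5], [x2], [x3], [x4].
Quotient map π: X → X/∼ sends x1 ↦ [x1=x5], x2 ↦ [x2], x3 ↦ [x3], x4 ↦ [x4], x5 ↦ [x1=x5].
For each subset V ⊆ X/∼, compute π^{-1}(V) ⊆ X and check whether π^{-1}(V) ∈ τ. V is open in τ_Q iff π^{-1}(V) ∈ τ.
  V = {}: π^{-1}(V) = ∅ ∈ τ ✓.
  V = {[x1=x5]}: π^{-1}(V) = {x1, x5} ∉ τ ✗.
  V = {[x2]}: π^{-1}(V) = {x2} ∈ τ ✓.
  V = {[x1=x5], [x2]}: π^{-1}(V) = {x1, x2, x5} ∉ τ ✗.
  V = {[x3]}: π^{-1}(V) = {x3} ∈ τ ✓.
  V = {[x1=x5], [x3]}: π^{-1}(V) = {x1, x3, x5} ∉ τ ✗.
  V = {[x2], [x3]}: π^{-1}(V) = {x2, x3} ∈ τ ✓.
  V = {[x1=x5], [x2], [x3]}: π^{-1}(V) = {x1, x2, x3, x5} ∉ τ ✗.
  V = {[x4]}: π^{-1}(V) = {x4} ∈ τ ✓.
  V = {[x1=x5], [x4]}: π^{-1}(V) = {x1, x4, x5} ∉ τ ✗.
  V = {[x2], [x4]}: π^{-1}(V) = {x2, x4} ∈ τ ✓.
  V = {[x1=x5], [x2], [x4]}: π^{-1}(V) = {x1, x2, x4, x5} ∉ τ ✗.
  V = {[x3], [x4]}: π^{-1}(V) = {x3, x4} ∈ τ ✓.
  V = {[x1=x5], [x3], [x4]}: π^{-1}(V) = {x1, x3, x4, x5} ∉ τ ✗.
  V = {[x2], [x3], [x4]}: π^{-1}(V) = {x2, x3, x4} ∈ τ ✓.
  V = {[x1=x5], [x2], [x3], [x4]}: π^{-1}(V) = {x1, x2, x3, x4, x5} ∈ τ ✓.
Open sets in the quotient: τ_Q = {{}, {[x2]}, {[x3]}, {[x2], [x3]}, {[x4]}, {[x2], [x4]}, {[x3], [x4]}, {[x2], [x3], [x4]}, {[x1=x5], [x2], [x3], [x4]}} (9 elements).


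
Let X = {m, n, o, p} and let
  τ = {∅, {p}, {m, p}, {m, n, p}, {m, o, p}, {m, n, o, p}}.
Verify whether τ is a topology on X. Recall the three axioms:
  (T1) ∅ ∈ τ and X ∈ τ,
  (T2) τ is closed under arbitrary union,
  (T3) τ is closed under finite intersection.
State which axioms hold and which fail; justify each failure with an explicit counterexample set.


τ IS a topology on X.

Axiom (T1): ∅ ∈ τ? Yes; X ∈ τ? Yes.
Axiom (T2/T3): check pairwise unions and intersections of members of τ.
All pairwise intersections and unions checked — each lies in τ. Therefore τ satisfies (T1), (T2), (T3): it IS a topology on X.


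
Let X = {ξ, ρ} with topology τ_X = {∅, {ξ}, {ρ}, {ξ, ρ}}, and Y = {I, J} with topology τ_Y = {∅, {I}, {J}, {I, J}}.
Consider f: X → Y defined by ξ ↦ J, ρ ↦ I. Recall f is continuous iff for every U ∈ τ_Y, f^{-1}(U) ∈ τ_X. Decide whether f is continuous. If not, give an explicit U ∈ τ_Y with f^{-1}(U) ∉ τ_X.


f IS continuous.

Compute f^{-1}(U) for each U ∈ τ_Y:
  U = ∅: f^{-1}(U) = ∅ ∈ τ_X ✓.
  U = {I}: f^{-1}(U) = {ρ} ∈ τ_X ✓.
  U = {J}: f^{-1}(U) = {ξ} ∈ τ_X ✓.
  U = {I, J}: f^{-1}(U) = {ξ, ρ} ∈ τ_X ✓.
Every preimage lies in τ_X, so f IS continuous.


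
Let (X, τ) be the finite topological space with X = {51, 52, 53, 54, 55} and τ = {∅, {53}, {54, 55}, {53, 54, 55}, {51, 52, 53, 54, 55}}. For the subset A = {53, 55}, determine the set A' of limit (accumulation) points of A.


A' = {51, 52, 54}

For each x ∈ X, list the open sets U ∈ τ with x ∈ U, then check whether U ∩ (A ∖ {x}) ≠ ∅ for every such U.
  x = 51: opens ∋ x are {51, 52, 53, 54, 55}; each meets A ∖ {51}, so x IS a limit point.
  x = 52: opens ∋ x are {51, 52, 53, 54, 55}; each meets A ∖ {52}, so x IS a limit point.
  x = 53: open {53} ∋ x has {53} ∩ (A ∖ {53}) = ∅, so x is NOT a limit point.
  x = 54: opens ∋ x are {54, 55}, {53, 54, 55}, {51, 52, 53, 54, 55}; each meets A ∖ {54}, so x IS a limit point.
  x = 55: open {54, 55} ∋ x has {54, 55} ∩ (A ∖ {55}) = ∅, so x is NOT a limit point.
Collecting: A' = {51, 52, 54}.


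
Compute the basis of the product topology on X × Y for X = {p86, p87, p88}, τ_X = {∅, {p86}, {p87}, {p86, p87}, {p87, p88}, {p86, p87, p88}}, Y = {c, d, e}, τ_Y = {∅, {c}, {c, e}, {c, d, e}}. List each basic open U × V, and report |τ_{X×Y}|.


Basis B = {∅ × ∅, {p86} × {c}, {p87} × {c}, {p86} × {c, e}, {p86, p87} × {c}, {p87} × {c, e}, {p87, p88} × {c}, {p86} × {c, d, e}, {p86, p87, p88} × {c}, {p87} × {c, d, e}, {p86, p87} × {c, e}, {p87, p88} × {c, e}, {p86, p87} × {c, d, e}, {p86, p87, p88} × {c, e}, {p87, p88} × {c, d, e}, {p86, p87, p88} × {c, d, e}}; |τ_{X×Y}| = 40.

Enumerate products U × V with U ∈ τ_X, V ∈ τ_Y (deduplicated):
  ∅ × ∅ = {} (∅)
  {p86} × {c} = {(p86,c)}
  {p87} × {c} = {(p87,c)}
  {p86} × {c, e} = {(p86,c), (p86,e)}
  {p86, p87} × {c} = {(p86,c), (p87,c)}
  {p87} × {c, e} = {(p87,c), (p87,e)}
  {p87, p88} × {c} = {(p87,c), (p88,c)}
  {p86} × {c, d, e} = {(p86,c), (p86,d), (p86,e)}
  {p86, p87, p88} × {c} = {(p86,c), (p87,c), (p88,c)}
  {p87} × {c, d, e} = {(p87,c), (p87,d), (p87,e)}
  {p86, p87} × {c, e} = {(p86,c), (p86,e), (p87,c), (p87,e)}
  {p87, p88} × {c, e} = {(p87,c), (p87,e), (p88,c), (p88,e)}
  {p86, p87} × {c, d, e} = {(p86,c), (p86,d), (p86,e), (p87,c), (p87,d), (p87,e)}
  {p86, p87, p88} × {c, e} = {(p86,c), (p86,e), (p87,c), (p87,e), (p88,c), (p88,e)}
  {p87, p88} × {c, d, e} = {(p87,c), (p87,d), (p87,e), (p88,c), (p88,d), (p88,e)}
  {p86, p87, p88} × {c, d, e} = {(p86,c), (p86,d), (p86,e), (p87,c), (p87,d), (p87,e), (p88,c), (p88,d), (p88,e)}
These 16 distinct sets form the basis B.
Close under arbitrary unions to get τ_{X×Y}; counting gives |τ_{X×Y}| = 40.


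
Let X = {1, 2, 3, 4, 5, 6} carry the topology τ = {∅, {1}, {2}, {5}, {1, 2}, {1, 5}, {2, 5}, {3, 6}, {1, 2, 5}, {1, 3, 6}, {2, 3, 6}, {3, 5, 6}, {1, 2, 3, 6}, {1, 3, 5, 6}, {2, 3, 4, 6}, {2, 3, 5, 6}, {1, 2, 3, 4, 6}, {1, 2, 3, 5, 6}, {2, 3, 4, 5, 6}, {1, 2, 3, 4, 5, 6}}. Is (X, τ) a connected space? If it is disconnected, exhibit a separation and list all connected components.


(X, τ) is disconnected; components = [{1}, {5}, {2, 3, 4, 6}].

Find clopen sets (U ∈ τ with X ∖ U ∈ τ):
  U = ∅, X ∖ U = {1, 2, 3, 4, 5, 6} — both open, so U is clopen.
  U = {1}, X ∖ U = {2, 3, 4, 5, 6} — both open, so U is clopen.
  U = {5}, X ∖ U = {1, 2, 3, 4, 6} — both open, so U is clopen.
  U = {1, 5}, X ∖ U = {2, 3, 4, 6} — both open, so U is clopen.
  U = {2, 3, 4, 6}, X ∖ U = {1, 5} — both open, so U is clopen.
  U = {1, 2, 3, 4, 6}, X ∖ U = {5} — both open, so U is clopen.
  U = {2, 3, 4, 5, 6}, X ∖ U = {1} — both open, so U is clopen.
  U = {1, 2, 3, 4, 5, 6}, X ∖ U = ∅ — both open, so U is clopen.
Nontrivial clopen(s) exist: e.g. {1}. So (X, τ) is disconnected.
Compute connected components by grouping points that agree on all clopens:
  component: {1}
  component: {5}
  component: {2, 3, 4, 6}


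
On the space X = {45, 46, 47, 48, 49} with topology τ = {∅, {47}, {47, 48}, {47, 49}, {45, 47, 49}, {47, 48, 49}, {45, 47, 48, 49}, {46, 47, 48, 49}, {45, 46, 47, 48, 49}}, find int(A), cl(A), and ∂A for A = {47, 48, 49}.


int(A) = {47, 48, 49}, cl(A) = {45, 46, 47, 48, 49}, ∂A = {45, 46}.

Closed sets in (X, τ) are complements of opens:
  closed(X, τ) = {∅, {45}, {46}, {45, 46}, {46, 48}, {45, 46, 48}, {45, 46, 49}, {45, 46, 48, 49}, {45, 46, 47, 48, 49}}.
int(A) = ⋃ {U ∈ τ : U ⊆ A}. Opens contained in A: ∅, {47}, {47, 48}, {47, 49}, {47, 48, 49}.
Taking the union of these: int(A) = {47, 48, 49}.
cl(A) = ⋂ {C closed : A ⊆ C}. Closed sets containing A: {45, 46, 47, 48, 49}.
Intersecting these: cl(A) = {45, 46, 47, 48, 49}.
∂A = cl(A) ∖ int(A) = {45, 46, 47, 48, 49} ∖ {47, 48, 49} = {45, 46}.


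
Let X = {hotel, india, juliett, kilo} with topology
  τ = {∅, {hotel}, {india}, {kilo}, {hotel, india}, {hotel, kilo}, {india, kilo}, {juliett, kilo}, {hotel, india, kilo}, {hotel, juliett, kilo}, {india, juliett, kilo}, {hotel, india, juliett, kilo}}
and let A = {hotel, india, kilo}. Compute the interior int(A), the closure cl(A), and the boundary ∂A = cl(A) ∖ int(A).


int(A) = {hotel, india, kilo}, cl(A) = {hotel, india, juliett, kilo}, ∂A = {juliett}.

Closed sets in (X, τ) are complements of opens:
  closed(X, τ) = {∅, {hotel}, {india}, {juliett}, {hotel, india}, {hotel, juliett}, {india, juliett}, {juliett, kilo}, {hotel, india, juliett}, {hotel, juliett, kilo}, {india, juliett, kilo}, {hotel, india, juliett, kilo}}.
int(A) = ⋃ {U ∈ τ : U ⊆ A}. Opens contained in A: ∅, {hotel}, {india}, {kilo}, {hotel, india}, {hotel, kilo}, {india, kilo}, {hotel, india, kilo}.
Taking the union of these: int(A) = {hotel, india, kilo}.
cl(A) = ⋂ {C closed : A ⊆ C}. Closed sets containing A: {hotel, india, juliett, kilo}.
Intersecting these: cl(A) = {hotel, india, juliett, kilo}.
∂A = cl(A) ∖ int(A) = {hotel, india, juliett, kilo} ∖ {hotel, india, kilo} = {juliett}.


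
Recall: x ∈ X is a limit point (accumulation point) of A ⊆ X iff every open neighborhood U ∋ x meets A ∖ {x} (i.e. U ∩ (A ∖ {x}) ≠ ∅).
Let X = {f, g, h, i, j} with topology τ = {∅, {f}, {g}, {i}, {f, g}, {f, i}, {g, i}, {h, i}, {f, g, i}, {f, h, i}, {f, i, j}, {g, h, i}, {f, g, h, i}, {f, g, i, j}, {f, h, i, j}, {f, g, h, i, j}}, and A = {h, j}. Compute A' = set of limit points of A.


A' = ∅

For each x ∈ X, list the open sets U ∈ τ with x ∈ U, then check whether U ∩ (A ∖ {x}) ≠ ∅ for every such U.
  x = f: open {f} ∋ x has {f} ∩ (A ∖ {f}) = ∅, so x is NOT a limit point.
  x = g: open {g} ∋ x has {g} ∩ (A ∖ {g}) = ∅, so x is NOT a limit point.
  x = h: open {h, i} ∋ x has {h, i} ∩ (A ∖ {h}) = ∅, so x is NOT a limit point.
  x = i: open {i} ∋ x has {i} ∩ (A ∖ {i}) = ∅, so x is NOT a limit point.
  x = j: open {f, i, j} ∋ x has {f, i, j} ∩ (A ∖ {j}) = ∅, so x is NOT a limit point.
Collecting: A' = ∅.


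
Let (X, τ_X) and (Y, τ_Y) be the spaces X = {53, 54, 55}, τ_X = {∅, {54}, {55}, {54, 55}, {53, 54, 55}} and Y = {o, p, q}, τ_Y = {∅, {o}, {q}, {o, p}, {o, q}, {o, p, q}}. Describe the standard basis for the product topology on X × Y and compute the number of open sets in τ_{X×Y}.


Basis B = {∅ × ∅, {54} × {o}, {54} × {q}, {55} × {o}, {55} × {q}, {54} × {o, p}, {54} × {o, q}, {54, 55} × {o}, {54, 55} × {q}, {55} × {o, p}, {55} × {o, q}, {53, 54, 55} × {o}, {53, 54, 55} × {q}, {54} × {o, p, q}, {55} × {o, p, q}, {54, 55} × {o, p}, {54, 55} × {o, q}, {53, 54, 55} × {o, p}, {53, 54, 55} × {o, q}, {54, 55} × {o, p, q}, {53, 54, 55} × {o, p, q}}; |τ_{X×Y}| = 70.

Enumerate products U × V with U ∈ τ_X, V ∈ τ_Y (deduplicated):
  ∅ × ∅ = {} (∅)
  {54} × {o} = {(54,o)}
  {54} × {q} = {(54,q)}
  {55} × {o} = {(55,o)}
  {55} × {q} = {(55,q)}
  {54} × {o, p} = {(54,o), (54,p)}
  {54} × {o, q} = {(54,o), (54,q)}
  {54, 55} × {o} = {(54,o), (55,o)}
  {54, 55} × {q} = {(54,q), (55,q)}
  {55} × {o, p} = {(55,o), (55,p)}
  {55} × {o, q} = {(55,o), (55,q)}
  {53, 54, 55} × {o} = {(53,o), (54,o), (55,o)}
  {53, 54, 55} × {q} = {(53,q), (54,q), (55,q)}
  {54} × {o, p, q} = {(54,o), (54,p), (54,q)}
  {55} × {o, p, q} = {(55,o), (55,p), (55,q)}
  {54, 55} × {o, p} = {(54,o), (54,p), (55,o), (55,p)}
  {54, 55} × {o, q} = {(54,o), (54,q), (55,o), (55,q)}
  {53, 54, 55} × {o, p} = {(53,o), (53,p), (54,o), (54,p), (55,o), (55,p)}
  {53, 54, 55} × {o, q} = {(53,o), (53,q), (54,o), (54,q), (55,o), (55,q)}
  {54, 55} × {o, p, q} = {(54,o), (54,p), (54,q), (55,o), (55,p), (55,q)}
  {53, 54, 55} × {o, p, q} = {(53,o), (53,p), (53,q), (54,o), (54,p), (54,q), (55,o), (55,p), (55,q)}
These 21 distinct sets form the basis B.
Close under arbitrary unions to get τ_{X×Y}; counting gives |τ_{X×Y}| = 70.


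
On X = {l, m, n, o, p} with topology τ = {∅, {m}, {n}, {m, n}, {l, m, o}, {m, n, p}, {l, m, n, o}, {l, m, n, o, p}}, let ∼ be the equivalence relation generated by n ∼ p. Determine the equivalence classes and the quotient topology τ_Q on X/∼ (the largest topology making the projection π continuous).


X/∼ = {[l], [m], [n=p], [o]}; |τ_Q| = 5.

Equivalence classes: [l], [m], [n=p], [o].
Quotient map π: X → X/∼ sends l ↦ [l], m ↦ [m], n ↦ [n=p], o ↦ [o], p ↦ [n=p].
For each subset V ⊆ X/∼, compute π^{-1}(V) ⊆ X and check whether π^{-1}(V) ∈ τ. V is open in τ_Q iff π^{-1}(V) ∈ τ.
  V = {}: π^{-1}(V) = ∅ ∈ τ ✓.
  V = {[l]}: π^{-1}(V) = {l} ∉ τ ✗.
  V = {[m]}: π^{-1}(V) = {m} ∈ τ ✓.
  V = {[l], [m]}: π^{-1}(V) = {l, m} ∉ τ ✗.
  V = {[n=p]}: π^{-1}(V) = {n, p} ∉ τ ✗.
  V = {[l], [n=p]}: π^{-1}(V) = {l, n, p} ∉ τ ✗.
  V = {[m], [n=p]}: π^{-1}(V) = {m, n, p} ∈ τ ✓.
  V = {[l], [m], [n=p]}: π^{-1}(V) = {l, m, n, p} ∉ τ ✗.
  V = {[o]}: π^{-1}(V) = {o} ∉ τ ✗.
  V = {[l], [o]}: π^{-1}(V) = {l, o} ∉ τ ✗.
  V = {[m], [o]}: π^{-1}(V) = {m, o} ∉ τ ✗.
  V = {[l], [m], [o]}: π^{-1}(V) = {l, m, o} ∈ τ ✓.
  V = {[n=p], [o]}: π^{-1}(V) = {n, o, p} ∉ τ ✗.
  V = {[l], [n=p], [o]}: π^{-1}(V) = {l, n, o, p} ∉ τ ✗.
  V = {[m], [n=p], [o]}: π^{-1}(V) = {m, n, o, p} ∉ τ ✗.
  V = {[l], [m], [n=p], [o]}: π^{-1}(V) = {l, m, n, o, p} ∈ τ ✓.
Open sets in the quotient: τ_Q = {{}, {[m]}, {[m], [n=p]}, {[l], [m], [o]}, {[l], [m], [n=p], [o]}} (5 elements).


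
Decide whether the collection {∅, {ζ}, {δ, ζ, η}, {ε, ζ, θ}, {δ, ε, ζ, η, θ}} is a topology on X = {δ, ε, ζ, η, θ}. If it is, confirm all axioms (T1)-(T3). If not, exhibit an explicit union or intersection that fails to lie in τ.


τ IS a topology on X.

Axiom (T1): ∅ ∈ τ? Yes; X ∈ τ? Yes.
Axiom (T2/T3): check pairwise unions and intersections of members of τ.
All pairwise intersections and unions checked — each lies in τ. Therefore τ satisfies (T1), (T2), (T3): it IS a topology on X.


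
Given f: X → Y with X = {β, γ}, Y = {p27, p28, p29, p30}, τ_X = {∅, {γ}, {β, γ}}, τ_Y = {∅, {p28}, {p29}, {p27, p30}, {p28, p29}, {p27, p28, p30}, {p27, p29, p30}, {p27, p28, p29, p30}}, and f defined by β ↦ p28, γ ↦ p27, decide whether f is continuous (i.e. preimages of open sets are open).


f is NOT continuous.

Compute f^{-1}(U) for each U ∈ τ_Y:
  U = ∅: f^{-1}(U) = ∅ ∈ τ_X ✓.
  U = {p28}: f^{-1}(U) = {β} ∉ τ_X ✗.
  U = {p29}: f^{-1}(U) = ∅ ∈ τ_X ✓.
  U = {p27, p30}: f^{-1}(U) = {γ} ∈ τ_X ✓.
  U = {p28, p29}: f^{-1}(U) = {β} ∉ τ_X ✗.
  U = {p27, p28, p30}: f^{-1}(U) = {β, γ} ∈ τ_X ✓.
  U = {p27, p29, p30}: f^{-1}(U) = {γ} ∈ τ_X ✓.
  U = {p27, p28, p29, p30}: f^{-1}(U) = {β, γ} ∈ τ_X ✓.
Found U = {p28} with f^{-1}(U) = {β} not in τ_X. Therefore f is NOT continuous.


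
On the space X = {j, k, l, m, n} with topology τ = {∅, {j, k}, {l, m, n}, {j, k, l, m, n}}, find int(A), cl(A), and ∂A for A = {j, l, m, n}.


int(A) = {l, m, n}, cl(A) = {j, k, l, m, n}, ∂A = {j, k}.

Closed sets in (X, τ) are complements of opens:
  closed(X, τ) = {∅, {j, k}, {l, m, n}, {j, k, l, m, n}}.
int(A) = ⋃ {U ∈ τ : U ⊆ A}. Opens contained in A: ∅, {l, m, n}.
Taking the union of these: int(A) = {l, m, n}.
cl(A) = ⋂ {C closed : A ⊆ C}. Closed sets containing A: {j, k, l, m, n}.
Intersecting these: cl(A) = {j, k, l, m, n}.
∂A = cl(A) ∖ int(A) = {j, k, l, m, n} ∖ {l, m, n} = {j, k}.


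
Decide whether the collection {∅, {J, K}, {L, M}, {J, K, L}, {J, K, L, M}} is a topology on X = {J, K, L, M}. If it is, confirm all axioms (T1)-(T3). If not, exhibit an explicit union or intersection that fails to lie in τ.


τ is NOT a topology on X.

Axiom (T1): ∅ ∈ τ? Yes; X ∈ τ? Yes.
Axiom (T2/T3): check pairwise unions and intersections of members of τ.
Counterexample for (T3): {L, M} ∩ {J, K, L} = {L} ∉ τ. Therefore τ is NOT a topology.


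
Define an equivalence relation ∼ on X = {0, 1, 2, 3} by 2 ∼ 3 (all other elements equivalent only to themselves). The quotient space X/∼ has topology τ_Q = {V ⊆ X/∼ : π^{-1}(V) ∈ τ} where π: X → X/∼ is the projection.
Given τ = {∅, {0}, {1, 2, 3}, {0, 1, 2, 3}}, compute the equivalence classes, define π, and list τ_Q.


X/∼ = {[0], [1], [2=3]}; |τ_Q| = 4.

Equivalence classes: [0], [1], [2=3].
Quotient map π: X → X/∼ sends 0 ↦ [0], 1 ↦ [1], 2 ↦ [2=3], 3 ↦ [2=3].
For each subset V ⊆ X/∼, compute π^{-1}(V) ⊆ X and check whether π^{-1}(V) ∈ τ. V is open in τ_Q iff π^{-1}(V) ∈ τ.
  V = {}: π^{-1}(V) = ∅ ∈ τ ✓.
  V = {[0]}: π^{-1}(V) = {0} ∈ τ ✓.
  V = {[1]}: π^{-1}(V) = {1} ∉ τ ✗.
  V = {[0], [1]}: π^{-1}(V) = {0, 1} ∉ τ ✗.
  V = {[2=3]}: π^{-1}(V) = {2, 3} ∉ τ ✗.
  V = {[0], [2=3]}: π^{-1}(V) = {0, 2, 3} ∉ τ ✗.
  V = {[1], [2=3]}: π^{-1}(V) = {1, 2, 3} ∈ τ ✓.
  V = {[0], [1], [2=3]}: π^{-1}(V) = {0, 1, 2, 3} ∈ τ ✓.
Open sets in the quotient: τ_Q = {{}, {[0]}, {[1], [2=3]}, {[0], [1], [2=3]}} (4 elements).


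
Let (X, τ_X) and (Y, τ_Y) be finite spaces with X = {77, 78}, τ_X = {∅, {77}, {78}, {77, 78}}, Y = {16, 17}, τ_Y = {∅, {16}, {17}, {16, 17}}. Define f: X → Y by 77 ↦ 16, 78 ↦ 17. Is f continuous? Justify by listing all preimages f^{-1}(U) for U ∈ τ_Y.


f IS continuous.

Compute f^{-1}(U) for each U ∈ τ_Y:
  U = ∅: f^{-1}(U) = ∅ ∈ τ_X ✓.
  U = {16}: f^{-1}(U) = {77} ∈ τ_X ✓.
  U = {17}: f^{-1}(U) = {78} ∈ τ_X ✓.
  U = {16, 17}: f^{-1}(U) = {77, 78} ∈ τ_X ✓.
Every preimage lies in τ_X, so f IS continuous.


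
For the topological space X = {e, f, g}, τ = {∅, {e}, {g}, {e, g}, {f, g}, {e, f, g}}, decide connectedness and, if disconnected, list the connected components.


(X, τ) is disconnected; components = [{e}, {f, g}].

Find clopen sets (U ∈ τ with X ∖ U ∈ τ):
  U = ∅, X ∖ U = {e, f, g} — both open, so U is clopen.
  U = {e}, X ∖ U = {f, g} — both open, so U is clopen.
  U = {f, g}, X ∖ U = {e} — both open, so U is clopen.
  U = {e, f, g}, X ∖ U = ∅ — both open, so U is clopen.
Nontrivial clopen(s) exist: e.g. {e}. So (X, τ) is disconnected.
Compute connected components by grouping points that agree on all clopens:
  component: {e}
  component: {f, g}


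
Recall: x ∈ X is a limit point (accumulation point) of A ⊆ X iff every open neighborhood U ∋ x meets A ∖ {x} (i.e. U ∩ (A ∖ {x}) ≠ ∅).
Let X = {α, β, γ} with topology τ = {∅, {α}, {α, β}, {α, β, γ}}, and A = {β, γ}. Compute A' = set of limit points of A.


A' = {γ}

For each x ∈ X, list the open sets U ∈ τ with x ∈ U, then check whether U ∩ (A ∖ {x}) ≠ ∅ for every such U.
  x = α: open {α} ∋ x has {α} ∩ (A ∖ {α}) = ∅, so x is NOT a limit point.
  x = β: open {α, β} ∋ x has {α, β} ∩ (A ∖ {β}) = ∅, so x is NOT a limit point.
  x = γ: opens ∋ x are {α, β, γ}; each meets A ∖ {γ}, so x IS a limit point.
Collecting: A' = {γ}.


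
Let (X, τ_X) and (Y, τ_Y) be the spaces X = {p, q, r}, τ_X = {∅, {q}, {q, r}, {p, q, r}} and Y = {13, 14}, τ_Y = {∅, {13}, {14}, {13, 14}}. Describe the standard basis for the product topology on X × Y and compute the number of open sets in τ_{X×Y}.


Basis B = {∅ × ∅, {q} × {13}, {q} × {14}, {q} × {13, 14}, {q, r} × {13}, {q, r} × {14}, {p, q, r} × {13}, {p, q, r} × {14}, {q, r} × {13, 14}, {p, q, r} × {13, 14}}; |τ_{X×Y}| = 16.

Enumerate products U × V with U ∈ τ_X, V ∈ τ_Y (deduplicated):
  ∅ × ∅ = {} (∅)
  {q} × {13} = {(q,13)}
  {q} × {14} = {(q,14)}
  {q} × {13, 14} = {(q,13), (q,14)}
  {q, r} × {13} = {(q,13), (r,13)}
  {q, r} × {14} = {(q,14), (r,14)}
  {p, q, r} × {13} = {(p,13), (q,13), (r,13)}
  {p, q, r} × {14} = {(p,14), (q,14), (r,14)}
  {q, r} × {13, 14} = {(q,13), (q,14), (r,13), (r,14)}
  {p, q, r} × {13, 14} = {(p,13), (p,14), (q,13), (q,14), (r,13), (r,14)}
These 10 distinct sets form the basis B.
Close under arbitrary unions to get τ_{X×Y}; counting gives |τ_{X×Y}| = 16.


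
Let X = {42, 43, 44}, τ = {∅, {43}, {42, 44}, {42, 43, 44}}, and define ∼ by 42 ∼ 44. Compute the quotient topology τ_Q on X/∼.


X/∼ = {[42=44], [43]}; |τ_Q| = 4.

Equivalence classes: [42=44], [43].
Quotient map π: X → X/∼ sends 42 ↦ [42=44], 43 ↦ [43], 44 ↦ [42=44].
For each subset V ⊆ X/∼, compute π^{-1}(V) ⊆ X and check whether π^{-1}(V) ∈ τ. V is open in τ_Q iff π^{-1}(V) ∈ τ.
  V = {}: π^{-1}(V) = ∅ ∈ τ ✓.
  V = {[42=44]}: π^{-1}(V) = {42, 44} ∈ τ ✓.
  V = {[43]}: π^{-1}(V) = {43} ∈ τ ✓.
  V = {[42=44], [43]}: π^{-1}(V) = {42, 43, 44} ∈ τ ✓.
Open sets in the quotient: τ_Q = {{}, {[42=44]}, {[43]}, {[42=44], [43]}} (4 elements).


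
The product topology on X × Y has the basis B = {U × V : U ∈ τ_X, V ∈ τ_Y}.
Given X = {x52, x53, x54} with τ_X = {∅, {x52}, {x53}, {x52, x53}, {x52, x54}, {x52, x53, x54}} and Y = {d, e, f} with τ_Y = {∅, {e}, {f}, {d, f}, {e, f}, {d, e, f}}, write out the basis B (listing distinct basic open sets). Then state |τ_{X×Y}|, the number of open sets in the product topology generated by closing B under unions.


Basis B = {∅ × ∅, {x52} × {e}, {x52} × {f}, {x53} × {e}, {x53} × {f}, {x52} × {d, f}, {x52} × {e, f}, {x52, x53} × {e}, {x52, x54} × {e}, {x52, x53} × {f}, {x52, x54} × {f}, {x53} × {d, f}, {x53} × {e, f}, {x52} × {d, e, f}, {x52, x53, x54} × {e}, {x52, x53, x54} × {f}, {x53} × {d, e, f}, {x52, x53} × {d, f}, {x52, x54} × {d, f}, {x52, x53} × {e, f}, {x52, x54} × {e, f}, {x52, x53} × {d, e, f}, {x52, x54} × {d, e, f}, {x52, x53, x54} × {d, f}, {x52, x53, x54} × {e, f}, {x52, x53, x54} × {d, e, f}}; |τ_{X×Y}| = 108.

Enumerate products U × V with U ∈ τ_X, V ∈ τ_Y (deduplicated):
  ∅ × ∅ = {} (∅)
  {x52} × {e} = {(x52,e)}
  {x52} × {f} = {(x52,f)}
  {x53} × {e} = {(x53,e)}
  {x53} × {f} = {(x53,f)}
  {x52} × {d, f} = {(x52,d), (x52,f)}
  {x52} × {e, f} = {(x52,e), (x52,f)}
  {x52, x53} × {e} = {(x52,e), (x53,e)}
  {x52, x54} × {e} = {(x52,e), (x54,e)}
  {x52, x53} × {f} = {(x52,f), (x53,f)}
  {x52, x54} × {f} = {(x52,f), (x54,f)}
  {x53} × {d, f} = {(x53,d), (x53,f)}
  {x53} × {e, f} = {(x53,e), (x53,f)}
  {x52} × {d, e, f} = {(x52,d), (x52,e), (x52,f)}
  {x52, x53, x54} × {e} = {(x52,e), (x53,e), (x54,e)}
  {x52, x53, x54} × {f} = {(x52,f), (x53,f), (x54,f)}
  {x53} × {d, e, f} = {(x53,d), (x53,e), (x53,f)}
  {x52, x53} × {d, f} = {(x52,d), (x52,f), (x53,d), (x53,f)}
  {x52, x54} × {d, f} = {(x52,d), (x52,f), (x54,d), (x54,f)}
  {x52, x53} × {e, f} = {(x52,e), (x52,f), (x53,e), (x53,f)}
  {x52, x54} × {e, f} = {(x52,e), (x52,f), (x54,e), (x54,f)}
  {x52, x53} × {d, e, f} = {(x52,d), (x52,e), (x52,f), (x53,d), (x53,e), (x53,f)}
  {x52, x54} × {d, e, f} = {(x52,d), (x52,e), (x52,f), (x54,d), (x54,e), (x54,f)}
  {x52, x53, x54} × {d, f} = {(x52,d), (x52,f), (x53,d), (x53,f), (x54,d), (x54,f)}
  {x52, x53, x54} × {e, f} = {(x52,e), (x52,f), (x53,e), (x53,f), (x54,e), (x54,f)}
  {x52, x53, x54} × {d, e, f} = {(x52,d), (x52,e), (x52,f), (x53,d), (x53,e), (x53,f), (x54,d), (x54,e), (x54,f)}
These 26 distinct sets form the basis B.
Close under arbitrary unions to get τ_{X×Y}; counting gives |τ_{X×Y}| = 108.


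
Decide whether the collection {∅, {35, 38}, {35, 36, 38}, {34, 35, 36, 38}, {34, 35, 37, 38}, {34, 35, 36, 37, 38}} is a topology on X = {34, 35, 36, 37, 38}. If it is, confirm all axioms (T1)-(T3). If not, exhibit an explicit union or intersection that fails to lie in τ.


τ is NOT a topology on X.

Axiom (T1): ∅ ∈ τ? Yes; X ∈ τ? Yes.
Axiom (T2/T3): check pairwise unions and intersections of members of τ.
Counterexample for (T3): {34, 35, 36, 38} ∩ {34, 35, 37, 38} = {34, 35, 38} ∉ τ. Therefore τ is NOT a topology.
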